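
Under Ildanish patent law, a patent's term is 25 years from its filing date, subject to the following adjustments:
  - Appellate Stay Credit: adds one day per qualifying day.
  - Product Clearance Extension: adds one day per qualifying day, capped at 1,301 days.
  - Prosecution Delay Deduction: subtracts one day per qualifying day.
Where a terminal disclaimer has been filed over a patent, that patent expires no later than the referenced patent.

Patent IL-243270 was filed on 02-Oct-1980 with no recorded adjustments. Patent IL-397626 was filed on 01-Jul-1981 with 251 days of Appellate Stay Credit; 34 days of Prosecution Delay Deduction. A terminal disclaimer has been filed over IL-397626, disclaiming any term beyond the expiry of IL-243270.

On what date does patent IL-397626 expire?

Natural term of IL-397626:
  Base: filing + 25 years → 1 July 2006.
  Appellate Stay Credit: +251 days → 9 March 2007.
  Prosecution Delay Deduction: −34 days → 3 February 2007.
Expiry of referenced patent IL-243270:
  Base: filing + 25 years → 2 October 2005.
Terminal disclaimer: IL-397626 expires on the earlier of 3 February 2007 and 2 October 2005.

2005-10-02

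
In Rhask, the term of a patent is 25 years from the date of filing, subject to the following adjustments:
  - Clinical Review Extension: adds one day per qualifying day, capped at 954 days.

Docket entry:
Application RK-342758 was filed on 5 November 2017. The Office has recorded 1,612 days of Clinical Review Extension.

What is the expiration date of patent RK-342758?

Base term: filing date + 25 years → 5 November 2042.
Clinical Review Extension: 1612 days claimed exceeds the 954-day cap, so +954 days → 16 June 2045.

2045-06-16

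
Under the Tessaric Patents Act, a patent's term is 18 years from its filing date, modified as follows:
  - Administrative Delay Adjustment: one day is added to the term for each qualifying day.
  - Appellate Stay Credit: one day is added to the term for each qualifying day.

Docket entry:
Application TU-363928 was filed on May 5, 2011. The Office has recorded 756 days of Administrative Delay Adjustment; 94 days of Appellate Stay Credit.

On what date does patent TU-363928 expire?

September 2, 2031

Base term: filing date + 18 years → 5 May 2029.
Administrative Delay Adjustment: +756 days → 31 May 2031.
Appellate Stay Credit: +94 days → 2 September 2031.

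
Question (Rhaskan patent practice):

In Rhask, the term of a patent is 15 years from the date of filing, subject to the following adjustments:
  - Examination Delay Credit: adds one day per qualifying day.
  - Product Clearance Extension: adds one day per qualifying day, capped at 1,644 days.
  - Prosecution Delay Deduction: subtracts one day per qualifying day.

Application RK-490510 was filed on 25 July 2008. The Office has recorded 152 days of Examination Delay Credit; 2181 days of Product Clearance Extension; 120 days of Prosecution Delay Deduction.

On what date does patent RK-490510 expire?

February 25, 2028

Base term: filing date + 15 years → 25 July 2023.
Examination Delay Credit: +152 days → 24 December 2023.
Product Clearance Extension: 2181 days claimed exceeds the 1644-day cap, so +1644 days → 24 June 2028.
Prosecution Delay Deduction: −120 days → 25 February 2028.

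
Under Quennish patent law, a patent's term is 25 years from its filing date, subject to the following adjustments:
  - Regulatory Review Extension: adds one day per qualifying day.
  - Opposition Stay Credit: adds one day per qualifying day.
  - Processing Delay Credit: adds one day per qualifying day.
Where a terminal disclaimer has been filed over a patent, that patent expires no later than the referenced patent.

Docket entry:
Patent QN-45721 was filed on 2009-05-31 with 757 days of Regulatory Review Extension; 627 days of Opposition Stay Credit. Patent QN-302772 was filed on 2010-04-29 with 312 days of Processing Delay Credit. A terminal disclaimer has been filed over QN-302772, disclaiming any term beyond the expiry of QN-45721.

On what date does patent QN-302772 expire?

Natural term of QN-302772:
  Base: filing + 25 years → 29 April 2035.
  Processing Delay Credit: +312 days → 6 March 2036.
Expiry of referenced patent QN-45721:
  Base: filing + 25 years → 31 May 2034.
  Regulatory Review Extension: +757 days → 26 June 2036.
  Opposition Stay Credit: +627 days → 15 March 2038.
Terminal disclaimer: QN-302772 expires on the earlier of 6 March 2036 and 15 March 2038.

2036-03-06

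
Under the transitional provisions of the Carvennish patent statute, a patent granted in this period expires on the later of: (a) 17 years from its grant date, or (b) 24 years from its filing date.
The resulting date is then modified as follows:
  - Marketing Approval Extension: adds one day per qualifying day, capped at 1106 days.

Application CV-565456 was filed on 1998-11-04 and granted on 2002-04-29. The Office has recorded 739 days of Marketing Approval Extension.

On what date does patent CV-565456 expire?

2024-11-12

(a) grant + 17 years → 29 April 2019.
(b) filing + 24 years → 4 November 2022.
Later of the two: 4 November 2022.
Marketing Approval Extension: 739 days (within the 1106-day cap) → +739 days → 12 November 2024.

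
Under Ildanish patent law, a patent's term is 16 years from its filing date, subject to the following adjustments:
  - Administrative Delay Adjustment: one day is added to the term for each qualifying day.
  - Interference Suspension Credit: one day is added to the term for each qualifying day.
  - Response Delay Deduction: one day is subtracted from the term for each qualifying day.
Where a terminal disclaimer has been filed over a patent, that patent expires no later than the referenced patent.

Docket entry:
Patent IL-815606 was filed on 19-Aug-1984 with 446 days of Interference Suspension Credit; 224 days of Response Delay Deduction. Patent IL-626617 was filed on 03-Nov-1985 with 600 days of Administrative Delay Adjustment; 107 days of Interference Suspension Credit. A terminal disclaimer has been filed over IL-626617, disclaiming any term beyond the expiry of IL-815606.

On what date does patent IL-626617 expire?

Natural term of IL-626617:
  Base: filing + 16 years → 3 November 2001.
  Administrative Delay Adjustment: +600 days → 26 June 2003.
  Interference Suspension Credit: +107 days → 11 October 2003.
Expiry of referenced patent IL-815606:
  Base: filing + 16 years → 19 August 2000.
  Interference Suspension Credit: +446 days → 8 November 2001.
  Response Delay Deduction: −224 days → 29 March 2001.
Terminal disclaimer: IL-626617 expires on the earlier of 11 October 2003 and 29 March 2001.

2001-03-29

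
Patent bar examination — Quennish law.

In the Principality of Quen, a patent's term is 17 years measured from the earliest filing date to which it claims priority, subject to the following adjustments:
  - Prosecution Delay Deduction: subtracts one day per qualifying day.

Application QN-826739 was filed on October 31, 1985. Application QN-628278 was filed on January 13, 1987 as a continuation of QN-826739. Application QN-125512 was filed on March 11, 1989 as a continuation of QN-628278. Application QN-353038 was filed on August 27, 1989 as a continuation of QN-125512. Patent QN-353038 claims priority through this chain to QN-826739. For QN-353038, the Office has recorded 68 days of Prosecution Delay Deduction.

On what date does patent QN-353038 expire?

Earliest priority filing: 31 October 1985.
Base term: 31 October 1985 + 17 years → 31 October 2002.
Prosecution Delay Deduction: −68 days → 24 August 2002.

2002-08-24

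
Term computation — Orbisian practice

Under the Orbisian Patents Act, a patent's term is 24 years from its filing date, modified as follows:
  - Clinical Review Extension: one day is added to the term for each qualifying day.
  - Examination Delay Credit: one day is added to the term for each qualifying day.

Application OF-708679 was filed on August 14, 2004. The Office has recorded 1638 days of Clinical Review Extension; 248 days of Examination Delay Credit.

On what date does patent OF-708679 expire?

Base term: filing date + 24 years → 14 August 2028.
Clinical Review Extension: +1638 days → 7 February 2033.
Examination Delay Credit: +248 days → 13 October 2033.

October 13, 2033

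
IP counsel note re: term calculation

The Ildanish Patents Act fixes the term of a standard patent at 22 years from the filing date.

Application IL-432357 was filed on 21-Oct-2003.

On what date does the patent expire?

Filing date + 22 years → 21 October 2025.

October 21, 2025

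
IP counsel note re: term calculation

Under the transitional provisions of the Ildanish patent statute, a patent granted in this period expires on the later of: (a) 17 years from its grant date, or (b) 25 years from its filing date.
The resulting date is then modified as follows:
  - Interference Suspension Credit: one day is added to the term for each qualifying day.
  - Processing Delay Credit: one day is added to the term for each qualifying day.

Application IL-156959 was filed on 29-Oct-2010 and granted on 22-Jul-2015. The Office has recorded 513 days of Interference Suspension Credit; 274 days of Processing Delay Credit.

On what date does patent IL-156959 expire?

December 24, 2037

(a) grant + 17 years → 22 July 2032.
(b) filing + 25 years → 29 October 2035.
Later of the two: 29 October 2035.
Interference Suspension Credit: +513 days → 25 March 2037.
Processing Delay Credit: +274 days → 24 December 2037.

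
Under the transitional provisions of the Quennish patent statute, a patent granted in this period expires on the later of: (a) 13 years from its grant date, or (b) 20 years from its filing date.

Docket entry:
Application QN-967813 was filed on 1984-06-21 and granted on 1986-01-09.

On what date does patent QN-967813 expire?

2004-06-21

(a) grant + 13 years → 9 January 1999.
(b) filing + 20 years → 21 June 2004.
Later of the two: 21 June 2004.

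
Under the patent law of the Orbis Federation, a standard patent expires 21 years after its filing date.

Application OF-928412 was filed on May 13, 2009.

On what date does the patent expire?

Filing date + 21 years → 13 May 2030.

May 13, 2030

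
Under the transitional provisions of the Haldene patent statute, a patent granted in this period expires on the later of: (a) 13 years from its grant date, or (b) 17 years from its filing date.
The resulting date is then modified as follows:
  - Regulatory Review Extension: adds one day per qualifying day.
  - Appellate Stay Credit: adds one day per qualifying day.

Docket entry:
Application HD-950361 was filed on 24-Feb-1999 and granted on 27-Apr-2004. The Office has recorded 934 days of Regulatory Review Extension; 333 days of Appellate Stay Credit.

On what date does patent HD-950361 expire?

(a) grant + 13 years → 27 April 2017.
(b) filing + 17 years → 24 February 2016.
Later of the two: 27 April 2017.
Regulatory Review Extension: +934 days → 17 November 2019.
Appellate Stay Credit: +333 days → 15 October 2020.

October 15, 2020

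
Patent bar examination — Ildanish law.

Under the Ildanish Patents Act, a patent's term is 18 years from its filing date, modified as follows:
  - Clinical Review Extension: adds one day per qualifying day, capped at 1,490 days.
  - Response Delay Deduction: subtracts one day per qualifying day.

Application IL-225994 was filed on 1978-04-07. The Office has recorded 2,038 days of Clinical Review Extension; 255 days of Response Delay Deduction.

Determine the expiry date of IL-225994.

Base term: filing date + 18 years → 7 April 1996.
Clinical Review Extension: 2038 days claimed exceeds the 1490-day cap, so +1490 days → 6 May 2000.
Response Delay Deduction: −255 days → 25 August 1999.

August 25, 1999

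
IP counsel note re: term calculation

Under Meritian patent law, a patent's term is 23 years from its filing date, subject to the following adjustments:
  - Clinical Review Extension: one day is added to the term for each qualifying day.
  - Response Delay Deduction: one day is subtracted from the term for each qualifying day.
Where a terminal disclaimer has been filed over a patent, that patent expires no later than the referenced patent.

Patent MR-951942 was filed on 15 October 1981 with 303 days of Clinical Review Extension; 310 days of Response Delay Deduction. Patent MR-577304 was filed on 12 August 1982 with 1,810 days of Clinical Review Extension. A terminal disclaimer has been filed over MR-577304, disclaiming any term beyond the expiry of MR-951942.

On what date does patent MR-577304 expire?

October 8, 2004

Natural term of MR-577304:
  Base: filing + 23 years → 12 August 2005.
  Clinical Review Extension: +1810 days → 27 July 2010.
Expiry of referenced patent MR-951942:
  Base: filing + 23 years → 15 October 2004.
  Clinical Review Extension: +303 days → 14 August 2005.
  Response Delay Deduction: −310 days → 8 October 2004.
Terminal disclaimer: MR-577304 expires on the earlier of 27 July 2010 and 8 October 2004.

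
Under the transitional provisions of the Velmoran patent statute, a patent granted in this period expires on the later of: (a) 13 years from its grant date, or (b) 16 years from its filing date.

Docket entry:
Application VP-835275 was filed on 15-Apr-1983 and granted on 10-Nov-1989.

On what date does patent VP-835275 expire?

(a) grant + 13 years → 10 November 2002.
(b) filing + 16 years → 15 April 1999.
Later of the two: 10 November 2002.

November 10, 2002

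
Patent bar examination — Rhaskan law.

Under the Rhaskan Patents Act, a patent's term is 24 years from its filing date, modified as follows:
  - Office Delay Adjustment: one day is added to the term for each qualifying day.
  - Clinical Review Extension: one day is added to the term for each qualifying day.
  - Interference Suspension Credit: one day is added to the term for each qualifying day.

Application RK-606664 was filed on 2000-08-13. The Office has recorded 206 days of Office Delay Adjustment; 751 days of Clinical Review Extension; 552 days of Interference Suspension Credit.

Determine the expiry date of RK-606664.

Base term: filing date + 24 years → 13 August 2024.
Office Delay Adjustment: +206 days → 7 March 2025.
Clinical Review Extension: +751 days → 28 March 2027.
Interference Suspension Credit: +552 days → 30 September 2028.

2028-09-30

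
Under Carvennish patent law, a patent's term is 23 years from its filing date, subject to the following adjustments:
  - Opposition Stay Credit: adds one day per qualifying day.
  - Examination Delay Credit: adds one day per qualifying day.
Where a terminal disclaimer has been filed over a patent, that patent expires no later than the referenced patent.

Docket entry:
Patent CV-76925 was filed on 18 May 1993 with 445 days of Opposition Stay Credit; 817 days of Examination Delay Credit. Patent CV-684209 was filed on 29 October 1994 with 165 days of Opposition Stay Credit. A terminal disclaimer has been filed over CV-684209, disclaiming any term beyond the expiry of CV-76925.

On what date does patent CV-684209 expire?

2018-04-12

Natural term of CV-684209:
  Base: filing + 23 years → 29 October 2017.
  Opposition Stay Credit: +165 days → 12 April 2018.
Expiry of referenced patent CV-76925:
  Base: filing + 23 years → 18 May 2016.
  Opposition Stay Credit: +445 days → 6 August 2017.
  Examination Delay Credit: +817 days → 1 November 2019.
Terminal disclaimer: CV-684209 expires on the earlier of 12 April 2018 and 1 November 2019.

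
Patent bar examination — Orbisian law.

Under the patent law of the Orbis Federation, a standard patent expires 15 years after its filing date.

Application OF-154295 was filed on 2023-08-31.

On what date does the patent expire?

2038-08-31

Filing date + 15 years → 31 August 2038.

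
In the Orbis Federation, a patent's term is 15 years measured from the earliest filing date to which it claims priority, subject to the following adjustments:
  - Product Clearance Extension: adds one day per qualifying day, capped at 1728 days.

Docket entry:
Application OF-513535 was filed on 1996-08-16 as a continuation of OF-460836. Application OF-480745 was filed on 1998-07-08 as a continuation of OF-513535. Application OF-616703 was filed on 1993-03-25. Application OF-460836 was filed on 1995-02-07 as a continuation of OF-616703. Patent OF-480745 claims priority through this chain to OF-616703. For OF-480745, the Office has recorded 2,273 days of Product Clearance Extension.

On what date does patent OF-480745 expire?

Earliest priority filing: 25 March 1993.
Base term: 25 March 1993 + 15 years → 25 March 2008.
Product Clearance Extension: 2273 days claimed exceeds the 1728-day cap, so +1728 days → 17 December 2012.

2012-12-17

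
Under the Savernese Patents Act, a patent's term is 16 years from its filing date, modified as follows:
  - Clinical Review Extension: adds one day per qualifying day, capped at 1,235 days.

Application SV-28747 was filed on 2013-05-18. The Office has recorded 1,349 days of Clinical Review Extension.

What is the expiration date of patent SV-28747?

2032-10-04

Base term: filing date + 16 years → 18 May 2029.
Clinical Review Extension: 1349 days claimed exceeds the 1235-day cap, so +1235 days → 4 October 2032.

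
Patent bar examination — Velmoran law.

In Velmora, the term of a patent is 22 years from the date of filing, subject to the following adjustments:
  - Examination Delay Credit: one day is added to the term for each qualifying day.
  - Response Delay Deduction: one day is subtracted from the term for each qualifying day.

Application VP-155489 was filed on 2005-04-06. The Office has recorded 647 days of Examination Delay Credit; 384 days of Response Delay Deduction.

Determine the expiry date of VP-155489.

December 25, 2027

Base term: filing date + 22 years → 6 April 2027.
Examination Delay Credit: +647 days → 12 January 2029.
Response Delay Deduction: −384 days → 25 December 2027.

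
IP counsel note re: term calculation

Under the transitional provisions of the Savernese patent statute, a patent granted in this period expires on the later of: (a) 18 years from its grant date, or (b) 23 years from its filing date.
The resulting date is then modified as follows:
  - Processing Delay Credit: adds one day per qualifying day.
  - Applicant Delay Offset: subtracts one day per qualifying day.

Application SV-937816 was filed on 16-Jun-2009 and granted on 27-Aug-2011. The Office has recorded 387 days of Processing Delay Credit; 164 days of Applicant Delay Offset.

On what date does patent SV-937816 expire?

(a) grant + 18 years → 27 August 2029.
(b) filing + 23 years → 16 June 2032.
Later of the two: 16 June 2032.
Processing Delay Credit: +387 days → 8 July 2033.
Applicant Delay Offset: −164 days → 25 January 2033.

January 25, 2033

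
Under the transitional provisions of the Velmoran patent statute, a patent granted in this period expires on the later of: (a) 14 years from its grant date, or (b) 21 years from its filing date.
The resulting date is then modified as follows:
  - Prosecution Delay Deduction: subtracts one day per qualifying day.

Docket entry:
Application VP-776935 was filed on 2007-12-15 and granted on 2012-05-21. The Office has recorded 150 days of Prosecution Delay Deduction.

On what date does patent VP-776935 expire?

2028-07-18

(a) grant + 14 years → 21 May 2026.
(b) filing + 21 years → 15 December 2028.
Later of the two: 15 December 2028.
Prosecution Delay Deduction: −150 days → 18 July 2028.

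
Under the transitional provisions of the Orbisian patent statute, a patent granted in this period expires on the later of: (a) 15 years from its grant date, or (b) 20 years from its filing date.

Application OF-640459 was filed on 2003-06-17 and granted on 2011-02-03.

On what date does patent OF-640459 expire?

(a) grant + 15 years → 3 February 2026.
(b) filing + 20 years → 17 June 2023.
Later of the two: 3 February 2026.

February 3, 2026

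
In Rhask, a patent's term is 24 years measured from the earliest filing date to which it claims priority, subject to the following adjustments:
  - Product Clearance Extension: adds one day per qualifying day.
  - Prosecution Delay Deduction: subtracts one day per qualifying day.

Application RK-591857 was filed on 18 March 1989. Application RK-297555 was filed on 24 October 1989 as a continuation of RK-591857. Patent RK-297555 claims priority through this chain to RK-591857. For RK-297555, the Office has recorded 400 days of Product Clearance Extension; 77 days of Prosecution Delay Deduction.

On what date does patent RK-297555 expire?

2014-02-04

Earliest priority filing: 18 March 1989.
Base term: 18 March 1989 + 24 years → 18 March 2013.
Product Clearance Extension: +400 days → 22 April 2014.
Prosecution Delay Deduction: −77 days → 4 February 2014.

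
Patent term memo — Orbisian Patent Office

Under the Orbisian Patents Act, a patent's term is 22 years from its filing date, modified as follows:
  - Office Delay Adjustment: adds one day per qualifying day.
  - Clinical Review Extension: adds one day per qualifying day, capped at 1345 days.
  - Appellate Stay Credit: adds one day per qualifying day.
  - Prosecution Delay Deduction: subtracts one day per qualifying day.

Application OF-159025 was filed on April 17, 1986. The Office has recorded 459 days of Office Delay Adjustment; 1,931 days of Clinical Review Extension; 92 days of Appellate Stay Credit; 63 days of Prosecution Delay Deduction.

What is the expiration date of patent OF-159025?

Base term: filing date + 22 years → 17 April 2008.
Office Delay Adjustment: +459 days → 20 July 2009.
Clinical Review Extension: 1931 days claimed exceeds the 1345-day cap, so +1345 days → 26 March 2013.
Appellate Stay Credit: +92 days → 26 June 2013.
Prosecution Delay Deduction: −63 days → 24 April 2013.

April 24, 2013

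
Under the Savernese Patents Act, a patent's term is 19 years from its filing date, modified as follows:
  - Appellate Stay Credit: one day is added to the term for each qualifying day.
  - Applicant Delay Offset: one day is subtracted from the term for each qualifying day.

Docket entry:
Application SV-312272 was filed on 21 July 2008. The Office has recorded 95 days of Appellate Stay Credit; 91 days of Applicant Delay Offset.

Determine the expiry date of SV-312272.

Base term: filing date + 19 years → 21 July 2027.
Appellate Stay Credit: +95 days → 24 October 2027.
Applicant Delay Offset: −91 days → 25 July 2027.

2027-07-25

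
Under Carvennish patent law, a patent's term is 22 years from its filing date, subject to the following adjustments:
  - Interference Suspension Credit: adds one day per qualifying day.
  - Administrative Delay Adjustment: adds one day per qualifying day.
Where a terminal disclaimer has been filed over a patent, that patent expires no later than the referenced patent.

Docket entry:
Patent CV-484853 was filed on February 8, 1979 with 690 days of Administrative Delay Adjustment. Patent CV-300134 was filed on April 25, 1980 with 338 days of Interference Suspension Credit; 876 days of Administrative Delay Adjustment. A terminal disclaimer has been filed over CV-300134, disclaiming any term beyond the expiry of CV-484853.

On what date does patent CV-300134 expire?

2002-12-30

Natural term of CV-300134:
  Base: filing + 22 years → 25 April 2002.
  Interference Suspension Credit: +338 days → 29 March 2003.
  Administrative Delay Adjustment: +876 days → 21 August 2005.
Expiry of referenced patent CV-484853:
  Base: filing + 22 years → 8 February 2001.
  Administrative Delay Adjustment: +690 days → 30 December 2002.
Terminal disclaimer: CV-300134 expires on the earlier of 21 August 2005 and 30 December 2002.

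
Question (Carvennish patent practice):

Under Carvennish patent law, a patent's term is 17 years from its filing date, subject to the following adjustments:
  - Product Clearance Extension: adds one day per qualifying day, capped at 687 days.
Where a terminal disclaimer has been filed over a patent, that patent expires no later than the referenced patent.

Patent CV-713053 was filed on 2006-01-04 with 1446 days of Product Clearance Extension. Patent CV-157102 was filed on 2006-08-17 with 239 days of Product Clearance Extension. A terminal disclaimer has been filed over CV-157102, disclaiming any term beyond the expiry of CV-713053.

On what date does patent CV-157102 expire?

Natural term of CV-157102:
  Base: filing + 17 years → 17 August 2023.
  Product Clearance Extension: 239 days (within the 687-day cap) → +239 days → 12 April 2024.
Expiry of referenced patent CV-713053:
  Base: filing + 17 years → 4 January 2023.
  Product Clearance Extension: 1446 days claimed exceeds the 687-day cap, so +687 days → 21 November 2024.
Terminal disclaimer: CV-157102 expires on the earlier of 12 April 2024 and 21 November 2024.

2024-04-12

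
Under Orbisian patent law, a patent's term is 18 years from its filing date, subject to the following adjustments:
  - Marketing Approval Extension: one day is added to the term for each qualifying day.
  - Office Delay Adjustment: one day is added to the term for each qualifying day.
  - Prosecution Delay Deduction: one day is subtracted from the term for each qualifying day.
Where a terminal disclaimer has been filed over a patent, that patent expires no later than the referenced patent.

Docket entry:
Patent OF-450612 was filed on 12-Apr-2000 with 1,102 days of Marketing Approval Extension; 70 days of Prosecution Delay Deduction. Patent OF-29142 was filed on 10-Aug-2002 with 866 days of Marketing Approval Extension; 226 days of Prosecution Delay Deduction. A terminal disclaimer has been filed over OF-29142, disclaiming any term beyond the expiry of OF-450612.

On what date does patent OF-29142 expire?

February 7, 2021

Natural term of OF-29142:
  Base: filing + 18 years → 10 August 2020.
  Marketing Approval Extension: +866 days → 24 December 2022.
  Prosecution Delay Deduction: −226 days → 12 May 2022.
Expiry of referenced patent OF-450612:
  Base: filing + 18 years → 12 April 2018.
  Marketing Approval Extension: +1102 days → 18 April 2021.
  Prosecution Delay Deduction: −70 days → 7 February 2021.
Terminal disclaimer: OF-29142 expires on the earlier of 12 May 2022 and 7 February 2021.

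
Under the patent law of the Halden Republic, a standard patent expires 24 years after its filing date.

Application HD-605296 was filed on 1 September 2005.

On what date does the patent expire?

September 1, 2029

Filing date + 24 years → 1 September 2029.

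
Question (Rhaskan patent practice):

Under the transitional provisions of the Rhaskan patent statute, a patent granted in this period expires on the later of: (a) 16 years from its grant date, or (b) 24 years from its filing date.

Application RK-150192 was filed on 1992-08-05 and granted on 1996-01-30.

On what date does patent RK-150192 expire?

2016-08-05

(a) grant + 16 years → 30 January 2012.
(b) filing + 24 years → 5 August 2016.
Later of the two: 5 August 2016.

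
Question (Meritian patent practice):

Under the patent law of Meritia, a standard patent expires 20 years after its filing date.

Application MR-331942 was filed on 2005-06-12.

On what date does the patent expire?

June 12, 2025

Filing date + 20 years → 12 June 2025.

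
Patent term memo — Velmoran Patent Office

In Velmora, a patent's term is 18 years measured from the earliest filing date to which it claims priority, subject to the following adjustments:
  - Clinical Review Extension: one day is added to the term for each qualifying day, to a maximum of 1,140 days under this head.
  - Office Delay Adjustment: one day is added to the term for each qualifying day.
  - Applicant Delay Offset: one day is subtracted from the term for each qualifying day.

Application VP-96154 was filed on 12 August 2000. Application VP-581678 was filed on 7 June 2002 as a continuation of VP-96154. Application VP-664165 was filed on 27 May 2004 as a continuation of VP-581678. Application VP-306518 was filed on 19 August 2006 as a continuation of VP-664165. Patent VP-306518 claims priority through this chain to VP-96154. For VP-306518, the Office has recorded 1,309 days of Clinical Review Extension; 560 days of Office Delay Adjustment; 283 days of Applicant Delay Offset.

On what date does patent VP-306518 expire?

2022-06-29

Earliest priority filing: 12 August 2000.
Base term: 12 August 2000 + 18 years → 12 August 2018.
Clinical Review Extension: 1309 days claimed exceeds the 1140-day cap, so +1140 days → 25 September 2021.
Office Delay Adjustment: +560 days → 8 April 2023.
Applicant Delay Offset: −283 days → 29 June 2022.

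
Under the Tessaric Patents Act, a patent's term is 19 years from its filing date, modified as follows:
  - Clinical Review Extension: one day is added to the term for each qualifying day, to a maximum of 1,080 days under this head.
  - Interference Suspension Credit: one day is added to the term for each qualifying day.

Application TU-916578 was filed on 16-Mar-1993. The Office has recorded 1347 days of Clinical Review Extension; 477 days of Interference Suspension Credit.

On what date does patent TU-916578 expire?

Base term: filing date + 19 years → 16 March 2012.
Clinical Review Extension: 1347 days claimed exceeds the 1080-day cap, so +1080 days → 1 March 2015.
Interference Suspension Credit: +477 days → 20 June 2016.

June 20, 2016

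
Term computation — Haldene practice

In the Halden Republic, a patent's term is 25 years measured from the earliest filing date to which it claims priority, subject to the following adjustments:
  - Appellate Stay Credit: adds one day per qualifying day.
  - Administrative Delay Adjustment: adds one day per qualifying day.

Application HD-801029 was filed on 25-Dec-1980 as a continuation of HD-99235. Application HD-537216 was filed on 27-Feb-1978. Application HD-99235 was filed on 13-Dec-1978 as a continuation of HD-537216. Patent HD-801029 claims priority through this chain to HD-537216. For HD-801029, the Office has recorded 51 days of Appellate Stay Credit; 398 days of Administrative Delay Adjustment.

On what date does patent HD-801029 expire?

May 21, 2004

Earliest priority filing: 27 February 1978.
Base term: 27 February 1978 + 25 years → 27 February 2003.
Appellate Stay Credit: +51 days → 19 April 2003.
Administrative Delay Adjustment: +398 days → 21 May 2004.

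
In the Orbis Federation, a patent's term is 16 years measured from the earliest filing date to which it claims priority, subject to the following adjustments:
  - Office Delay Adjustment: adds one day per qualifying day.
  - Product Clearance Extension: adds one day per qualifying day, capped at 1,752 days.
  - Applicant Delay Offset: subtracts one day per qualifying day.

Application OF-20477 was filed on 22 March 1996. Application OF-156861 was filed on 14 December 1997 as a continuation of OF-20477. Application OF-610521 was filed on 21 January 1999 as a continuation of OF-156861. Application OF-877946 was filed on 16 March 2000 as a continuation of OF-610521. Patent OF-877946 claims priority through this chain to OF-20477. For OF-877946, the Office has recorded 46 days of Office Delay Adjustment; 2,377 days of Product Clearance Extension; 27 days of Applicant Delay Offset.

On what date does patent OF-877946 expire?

Earliest priority filing: 22 March 1996.
Base term: 22 March 1996 + 16 years → 22 March 2012.
Office Delay Adjustment: +46 days → 7 May 2012.
Product Clearance Extension: 2377 days claimed exceeds the 1752-day cap, so +1752 days → 22 February 2017.
Applicant Delay Offset: −27 days → 26 January 2017.

2017-01-26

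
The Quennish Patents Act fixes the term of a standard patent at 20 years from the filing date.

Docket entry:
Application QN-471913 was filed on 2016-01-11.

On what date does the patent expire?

Filing date + 20 years → 11 January 2036.

2036-01-11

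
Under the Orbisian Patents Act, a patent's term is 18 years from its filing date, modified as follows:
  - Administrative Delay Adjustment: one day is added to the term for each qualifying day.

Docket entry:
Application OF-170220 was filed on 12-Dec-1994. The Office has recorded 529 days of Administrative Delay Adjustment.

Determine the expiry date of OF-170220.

2014-05-25

Base term: filing date + 18 years → 12 December 2012.
Administrative Delay Adjustment: +529 days → 25 May 2014.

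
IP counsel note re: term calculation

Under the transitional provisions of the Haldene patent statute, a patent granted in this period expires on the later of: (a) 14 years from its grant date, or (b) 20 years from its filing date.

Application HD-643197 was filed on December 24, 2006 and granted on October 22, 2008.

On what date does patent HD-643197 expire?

2026-12-24

(a) grant + 14 years → 22 October 2022.
(b) filing + 20 years → 24 December 2026.
Later of the two: 24 December 2026.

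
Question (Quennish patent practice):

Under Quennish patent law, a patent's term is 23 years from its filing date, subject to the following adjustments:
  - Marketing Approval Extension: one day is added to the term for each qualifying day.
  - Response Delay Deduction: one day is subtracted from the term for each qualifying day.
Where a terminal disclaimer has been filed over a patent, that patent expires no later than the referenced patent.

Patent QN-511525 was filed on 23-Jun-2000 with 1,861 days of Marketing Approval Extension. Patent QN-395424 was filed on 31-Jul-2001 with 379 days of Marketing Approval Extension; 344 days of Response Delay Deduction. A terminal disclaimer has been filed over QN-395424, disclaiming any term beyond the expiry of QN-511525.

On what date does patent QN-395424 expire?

2024-09-04

Natural term of QN-395424:
  Base: filing + 23 years → 31 July 2024.
  Marketing Approval Extension: +379 days → 14 August 2025.
  Response Delay Deduction: −344 days → 4 September 2024.
Expiry of referenced patent QN-511525:
  Base: filing + 23 years → 23 June 2023.
  Marketing Approval Extension: +1861 days → 27 July 2028.
Terminal disclaimer: QN-395424 expires on the earlier of 4 September 2024 and 27 July 2028.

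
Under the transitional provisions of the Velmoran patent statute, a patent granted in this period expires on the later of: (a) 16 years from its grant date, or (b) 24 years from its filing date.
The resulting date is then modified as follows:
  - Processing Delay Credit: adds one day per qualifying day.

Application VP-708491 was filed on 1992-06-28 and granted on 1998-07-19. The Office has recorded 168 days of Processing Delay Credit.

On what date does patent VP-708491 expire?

2016-12-13

(a) grant + 16 years → 19 July 2014.
(b) filing + 24 years → 28 June 2016.
Later of the two: 28 June 2016.
Processing Delay Credit: +168 days → 13 December 2016.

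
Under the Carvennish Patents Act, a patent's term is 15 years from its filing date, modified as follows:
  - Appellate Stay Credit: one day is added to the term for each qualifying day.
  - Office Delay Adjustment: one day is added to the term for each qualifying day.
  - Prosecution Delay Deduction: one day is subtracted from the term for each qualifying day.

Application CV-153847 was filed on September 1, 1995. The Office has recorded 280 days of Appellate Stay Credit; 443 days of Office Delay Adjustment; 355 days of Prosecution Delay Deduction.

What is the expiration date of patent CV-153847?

Base term: filing date + 15 years → 1 September 2010.
Appellate Stay Credit: +280 days → 8 June 2011.
Office Delay Adjustment: +443 days → 24 August 2012.
Prosecution Delay Deduction: −355 days → 4 September 2011.

2011-09-04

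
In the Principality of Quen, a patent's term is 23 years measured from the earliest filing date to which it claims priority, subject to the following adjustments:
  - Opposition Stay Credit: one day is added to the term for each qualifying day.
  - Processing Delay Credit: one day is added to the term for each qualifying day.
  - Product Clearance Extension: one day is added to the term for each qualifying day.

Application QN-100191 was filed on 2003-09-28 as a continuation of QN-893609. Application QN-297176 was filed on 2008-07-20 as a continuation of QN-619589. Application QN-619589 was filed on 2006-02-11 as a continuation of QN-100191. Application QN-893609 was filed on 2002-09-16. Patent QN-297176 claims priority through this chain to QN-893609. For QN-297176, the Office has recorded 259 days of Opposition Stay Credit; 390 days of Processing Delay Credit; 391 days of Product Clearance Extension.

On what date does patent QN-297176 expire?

Earliest priority filing: 16 September 2002.
Base term: 16 September 2002 + 23 years → 16 September 2025.
Opposition Stay Credit: +259 days → 2 June 2026.
Processing Delay Credit: +390 days → 27 June 2027.
Product Clearance Extension: +391 days → 22 July 2028.

2028-07-22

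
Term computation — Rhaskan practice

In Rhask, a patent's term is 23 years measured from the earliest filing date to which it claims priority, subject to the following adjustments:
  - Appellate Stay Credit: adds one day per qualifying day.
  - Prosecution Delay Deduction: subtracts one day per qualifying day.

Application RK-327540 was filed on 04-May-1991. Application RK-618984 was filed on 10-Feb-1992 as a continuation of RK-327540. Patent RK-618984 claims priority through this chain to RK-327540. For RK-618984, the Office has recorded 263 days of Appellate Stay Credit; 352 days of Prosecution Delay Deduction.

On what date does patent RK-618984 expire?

February 4, 2014

Earliest priority filing: 4 May 1991.
Base term: 4 May 1991 + 23 years → 4 May 2014.
Appellate Stay Credit: +263 days → 22 January 2015.
Prosecution Delay Deduction: −352 days → 4 February 2014.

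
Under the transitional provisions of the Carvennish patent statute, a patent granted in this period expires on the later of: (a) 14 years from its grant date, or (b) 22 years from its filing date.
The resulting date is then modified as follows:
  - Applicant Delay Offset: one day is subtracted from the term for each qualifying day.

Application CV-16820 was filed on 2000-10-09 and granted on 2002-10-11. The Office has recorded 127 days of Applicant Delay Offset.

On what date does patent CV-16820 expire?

(a) grant + 14 years → 11 October 2016.
(b) filing + 22 years → 9 October 2022.
Later of the two: 9 October 2022.
Applicant Delay Offset: −127 days → 4 June 2022.

2022-06-04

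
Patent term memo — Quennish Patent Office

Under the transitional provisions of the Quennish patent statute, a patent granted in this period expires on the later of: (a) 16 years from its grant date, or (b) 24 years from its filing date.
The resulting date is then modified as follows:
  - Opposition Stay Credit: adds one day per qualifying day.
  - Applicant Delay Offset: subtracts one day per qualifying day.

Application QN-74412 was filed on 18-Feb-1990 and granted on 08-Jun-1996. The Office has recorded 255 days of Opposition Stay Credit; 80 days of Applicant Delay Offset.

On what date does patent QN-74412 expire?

(a) grant + 16 years → 8 June 2012.
(b) filing + 24 years → 18 February 2014.
Later of the two: 18 February 2014.
Opposition Stay Credit: +255 days → 31 October 2014.
Applicant Delay Offset: −80 days → 12 August 2014.

2014-08-12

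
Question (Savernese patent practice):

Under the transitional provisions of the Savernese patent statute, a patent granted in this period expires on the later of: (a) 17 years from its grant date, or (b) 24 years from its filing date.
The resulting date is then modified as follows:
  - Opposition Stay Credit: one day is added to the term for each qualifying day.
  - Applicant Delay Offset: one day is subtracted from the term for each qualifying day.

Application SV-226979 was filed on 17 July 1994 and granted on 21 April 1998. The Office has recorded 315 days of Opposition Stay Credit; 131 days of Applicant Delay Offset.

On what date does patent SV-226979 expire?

January 17, 2019

(a) grant + 17 years → 21 April 2015.
(b) filing + 24 years → 17 July 2018.
Later of the two: 17 July 2018.
Opposition Stay Credit: +315 days → 28 May 2019.
Applicant Delay Offset: −131 days → 17 January 2019.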